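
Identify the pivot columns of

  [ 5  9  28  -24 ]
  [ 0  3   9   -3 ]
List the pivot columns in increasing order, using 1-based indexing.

Multiply R1 by 1/5.
  [ 1  9/5  28/5  -24/5 ]
  [ 0    3     9     -3 ]
Multiply R2 by 1/3.
  [ 1  9/5  28/5  -24/5 ]
  [ 0    1     3     -1 ]
Subtract 9/5 times R2 from R1.
  [ 1  0  1/5  -3 ]
  [ 0  1    3  -1 ]
Pivot columns are the columns containing a leading 1.

1, 2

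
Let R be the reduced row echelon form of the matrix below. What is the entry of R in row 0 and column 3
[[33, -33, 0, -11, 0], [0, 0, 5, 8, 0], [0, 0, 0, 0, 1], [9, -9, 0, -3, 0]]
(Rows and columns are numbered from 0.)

Multiply ρ1 by 1/33.
  [ 1  -1  0  -1/3  0 ]
  [ 0   0  5     8  0 ]
  [ 0   0  0     0  1 ]
  [ 9  -9  0    -3  0 ]
Subtract 9 times ρ1 from ρ4.
  [ 1  -1  0  -1/3  0 ]
  [ 0   0  5     8  0 ]
  [ 0   0  0     0  1 ]
  [ 0   0  0     0  0 ]
Multiply ρ2 by 1/5.
  [ 1  -1  0  -1/3  0 ]
  [ 0   0  1   8/5  0 ]
  [ 0   0  0     0  1 ]
  [ 0   0  0     0  0 ]

-1/3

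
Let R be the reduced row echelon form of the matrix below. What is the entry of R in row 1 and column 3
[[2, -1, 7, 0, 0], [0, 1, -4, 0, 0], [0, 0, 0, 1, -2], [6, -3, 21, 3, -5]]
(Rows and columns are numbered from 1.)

Multiply r1 by 1/2.
  [ 1  -1/2  7/2  0   0 ]
  [ 0     1   -4  0   0 ]
  [ 0     0    0  1  -2 ]
  [ 6    -3   21  3  -5 ]
Subtract 6 times r1 from r4.
  [ 1  -1/2  7/2  0   0 ]
  [ 0     1   -4  0   0 ]
  [ 0     0    0  1  -2 ]
  [ 0     0    0  3  -5 ]
Subtract 3 times r3 from r4.
  [ 1  -1/2  7/2  0   0 ]
  [ 0     1   -4  0   0 ]
  [ 0     0    0  1  -2 ]
  [ 0     0    0  0   1 ]
Add 2 times r4 to r3.
  [ 1  -1/2  7/2  0  0 ]
  [ 0     1   -4  0  0 ]
  [ 0     0    0  1  0 ]
  [ 0     0    0  0  1 ]
Add 1/2 times r2 to r1.
  [ 1  0  3/2  0  0 ]
  [ 0  1   -4  0  0 ]
  [ 0  0    0  1  0 ]
  [ 0  0    0  0  1 ]

3/2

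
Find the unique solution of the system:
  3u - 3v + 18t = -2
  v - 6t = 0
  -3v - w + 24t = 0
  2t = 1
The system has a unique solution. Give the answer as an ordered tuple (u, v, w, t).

Form the augmented matrix and row-reduce:
  [ 3  -3   0  18  |  -2 ]
  [ 0   1   0  -6  |   0 ]
  [ 0  -3  -1  24  |   0 ]
  [ 0   0   0   2  |   1 ]
ρ1 -> 1/3·ρ1
  [ 1  -1   0   6  |  -2/3 ]
  [ 0   1   0  -6  |     0 ]
  [ 0  -3  -1  24  |     0 ]
  [ 0   0   0   2  |     1 ]
ρ3 -> ρ3 + 3·ρ2
  [ 1  -1   0   6  |  -2/3 ]
  [ 0   1   0  -6  |     0 ]
  [ 0   0  -1   6  |     0 ]
  [ 0   0   0   2  |     1 ]
ρ3 -> -1·ρ3
  [ 1  -1  0   6  |  -2/3 ]
  [ 0   1  0  -6  |     0 ]
  [ 0   0  1  -6  |     0 ]
  [ 0   0  0   2  |     1 ]
ρ4 -> 1/2·ρ4
  [ 1  -1  0   6  |  -2/3 ]
  [ 0   1  0  -6  |     0 ]
  [ 0   0  1  -6  |     0 ]
  [ 0   0  0   1  |   1/2 ]
ρ3 -> ρ3 + 6·ρ4
  [ 1  -1  0   6  |  -2/3 ]
  [ 0   1  0  -6  |     0 ]
  [ 0   0  1   0  |     3 ]
  [ 0   0  0   1  |   1/2 ]
ρ2 -> ρ2 + 6·ρ4
  [ 1  -1  0  6  |  -2/3 ]
  [ 0   1  0  0  |     3 ]
  [ 0   0  1  0  |     3 ]
  [ 0   0  0  1  |   1/2 ]
ρ1 -> ρ1 − 6·ρ4
  [ 1  -1  0  0  |  -11/3 ]
  [ 0   1  0  0  |      3 ]
  [ 0   0  1  0  |      3 ]
  [ 0   0  0  1  |    1/2 ]
ρ1 -> ρ1 + ρ2
  [ 1  0  0  0  |  -2/3 ]
  [ 0  1  0  0  |     3 ]
  [ 0  0  1  0  |     3 ]
  [ 0  0  0  1  |   1/2 ]
Reading off the last column: u = -2/3, v = 3, w = 3, t = 1/2.

(-2/3, 3, 3, 1/2)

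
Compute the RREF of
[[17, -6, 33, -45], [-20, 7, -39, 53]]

R1 → 1/17·R1
  [   1  -6/17  33/17  -45/17 ]
  [ -20      7    -39      53 ]
R2 → R2 + 20·R1
  [ 1  -6/17  33/17  -45/17 ]
  [ 0  -1/17  -3/17    1/17 ]
R2 → -17·R2
  [ 1  -6/17  33/17  -45/17 ]
  [ 0      1      3      -1 ]
R1 → R1 + 6/17·R2
  [ 1  0  3  -3 ]
  [ 0  1  3  -1 ]

[[1, 0, 3, -3], [0, 1, 3, -1]]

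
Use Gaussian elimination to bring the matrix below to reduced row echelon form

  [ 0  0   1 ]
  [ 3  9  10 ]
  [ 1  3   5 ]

R1 <-> R2
R1 := 1/3·R1
R3 := R3 − R1
R3 := R3 − 5/3·R2
R1 := R1 − 10/3·R2

[[1, 3, 0], [0, 0, 1], [0, 0, 0]]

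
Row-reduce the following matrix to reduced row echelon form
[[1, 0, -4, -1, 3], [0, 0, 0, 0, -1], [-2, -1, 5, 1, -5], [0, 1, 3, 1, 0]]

r3 -> r3 + 2·r1
  [ 1   0  -4  -1   3 ]
  [ 0   0   0   0  -1 ]
  [ 0  -1  -3  -1   1 ]
  [ 0   1   3   1   0 ]
r2 <-> r3
  [ 1   0  -4  -1   3 ]
  [ 0  -1  -3  -1   1 ]
  [ 0   0   0   0  -1 ]
  [ 0   1   3   1   0 ]
r2 -> -1·r2
  [ 1  0  -4  -1   3 ]
  [ 0  1   3   1  -1 ]
  [ 0  0   0   0  -1 ]
  [ 0  1   3   1   0 ]
r4 -> r4 − r2
  [ 1  0  -4  -1   3 ]
  [ 0  1   3   1  -1 ]
  [ 0  0   0   0  -1 ]
  [ 0  0   0   0   1 ]
r3 -> -1·r3
  [ 1  0  -4  -1   3 ]
  [ 0  1   3   1  -1 ]
  [ 0  0   0   0   1 ]
  [ 0  0   0   0   1 ]
r4 -> r4 − r3
  [ 1  0  -4  -1   3 ]
  [ 0  1   3   1  -1 ]
  [ 0  0   0   0   1 ]
  [ 0  0   0   0   0 ]
r2 -> r2 + r3
  [ 1  0  -4  -1  3 ]
  [ 0  1   3   1  0 ]
  [ 0  0   0   0  1 ]
  [ 0  0   0   0  0 ]
r1 -> r1 − 3·r3
  [ 1  0  -4  -1  0 ]
  [ 0  1   3   1  0 ]
  [ 0  0   0   0  1 ]
  [ 0  0   0   0  0 ]

[[1, 0, -4, -1, 0], [0, 1, 3, 1, 0], [0, 0, 0, 0, 1], [0, 0, 0, 0, 0]]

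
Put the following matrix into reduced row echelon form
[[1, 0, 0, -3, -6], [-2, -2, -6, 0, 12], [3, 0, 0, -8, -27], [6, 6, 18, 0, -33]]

Add 2 times r1 to r2.
Subtract 3 times r1 from r3.
Subtract 6 times r1 from r4.
Multiply r2 by -1/2.
Subtract 6 times r2 from r4.
Multiply r4 by 1/3.
Add 9 times r4 to r3.
Add 6 times r4 to r1.
Subtract 3 times r3 from r2.
Add 3 times r3 to r1.

[[1, 0, 0, 0, 0], [0, 1, 3, 0, 0], [0, 0, 0, 1, 0], [0, 0, 0, 0, 1]]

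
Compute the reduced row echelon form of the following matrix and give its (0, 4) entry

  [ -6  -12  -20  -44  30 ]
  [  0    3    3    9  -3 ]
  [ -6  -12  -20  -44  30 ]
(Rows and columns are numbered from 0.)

-3

Multiply r1 by -1/6.
  [  1    2  10/3  22/3  -5 ]
  [  0    3     3     9  -3 ]
  [ -6  -12   -20   -44  30 ]
Add 6 times r1 to r3.
  [ 1  2  10/3  22/3  -5 ]
  [ 0  3     3     9  -3 ]
  [ 0  0     0     0   0 ]
Multiply r2 by 1/3.
  [ 1  2  10/3  22/3  -5 ]
  [ 0  1     1     3  -1 ]
  [ 0  0     0     0   0 ]
Subtract 2 times r2 from r1.
  [ 1  0  4/3  4/3  -3 ]
  [ 0  1    1    3  -1 ]
  [ 0  0    0    0   0 ]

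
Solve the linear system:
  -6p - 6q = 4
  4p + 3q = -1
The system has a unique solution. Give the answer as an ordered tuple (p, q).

(1, -5/3)

Form the augmented matrix and row-reduce:
  [ -6  -6  |   4 ]
  [  4   3  |  -1 ]
ρ1 ← -1/6·ρ1
  [ 1  1  |  -2/3 ]
  [ 4  3  |    -1 ]
ρ2 ← ρ2 − 4·ρ1
  [ 1   1  |  -2/3 ]
  [ 0  -1  |   5/3 ]
ρ2 ← -1·ρ2
  [ 1  1  |  -2/3 ]
  [ 0  1  |  -5/3 ]
ρ1 ← ρ1 − ρ2
  [ 1  0  |     1 ]
  [ 0  1  |  -5/3 ]
Reading off the last column: p = 1, q = -5/3.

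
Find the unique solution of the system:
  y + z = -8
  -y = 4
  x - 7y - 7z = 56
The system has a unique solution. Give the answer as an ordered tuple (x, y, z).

(0, -4, -4)

Form the augmented matrix and row-reduce:
  [ 0   1   1  |  -8 ]
  [ 0  -1   0  |   4 ]
  [ 1  -7  -7  |  56 ]
Swap R1 and R3.
  [ 1  -7  -7  |  56 ]
  [ 0  -1   0  |   4 ]
  [ 0   1   1  |  -8 ]
Multiply R2 by -1.
  [ 1  -7  -7  |  56 ]
  [ 0   1   0  |  -4 ]
  [ 0   1   1  |  -8 ]
Subtract R2 from R3.
  [ 1  -7  -7  |  56 ]
  [ 0   1   0  |  -4 ]
  [ 0   0   1  |  -4 ]
Add 7 times R3 to R1.
  [ 1  -7  0  |  28 ]
  [ 0   1  0  |  -4 ]
  [ 0   0  1  |  -4 ]
Add 7 times R2 to R1.
  [ 1  0  0  |   0 ]
  [ 0  1  0  |  -4 ]
  [ 0  0  1  |  -4 ]
Reading off the last column: x = 0, y = -4, z = -4.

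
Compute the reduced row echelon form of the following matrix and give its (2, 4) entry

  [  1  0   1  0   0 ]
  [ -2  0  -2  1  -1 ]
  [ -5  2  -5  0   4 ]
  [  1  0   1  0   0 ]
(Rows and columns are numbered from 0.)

-1

r2 -> r2 + 2·r1
  [  1  0   1  0   0 ]
  [  0  0   0  1  -1 ]
  [ -5  2  -5  0   4 ]
  [  1  0   1  0   0 ]
r3 -> r3 + 5·r1
  [ 1  0  1  0   0 ]
  [ 0  0  0  1  -1 ]
  [ 0  2  0  0   4 ]
  [ 1  0  1  0   0 ]
r4 -> r4 − r1
  [ 1  0  1  0   0 ]
  [ 0  0  0  1  -1 ]
  [ 0  2  0  0   4 ]
  [ 0  0  0  0   0 ]
r2 <=> r3
  [ 1  0  1  0   0 ]
  [ 0  2  0  0   4 ]
  [ 0  0  0  1  -1 ]
  [ 0  0  0  0   0 ]
r2 -> 1/2·r2
  [ 1  0  1  0   0 ]
  [ 0  1  0  0   2 ]
  [ 0  0  0  1  -1 ]
  [ 0  0  0  0   0 ]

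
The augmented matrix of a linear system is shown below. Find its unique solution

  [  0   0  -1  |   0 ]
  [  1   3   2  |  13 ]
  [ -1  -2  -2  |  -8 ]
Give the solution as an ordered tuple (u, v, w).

(-2, 5, 0)

ρ1 ↔ ρ2
ρ3 -> ρ3 + ρ1
ρ2 ↔ ρ3
ρ3 -> -1·ρ3
ρ1 -> ρ1 − 2·ρ3
ρ1 -> ρ1 − 3·ρ2
Reading off the last column: u = -2, v = 5, w = 0.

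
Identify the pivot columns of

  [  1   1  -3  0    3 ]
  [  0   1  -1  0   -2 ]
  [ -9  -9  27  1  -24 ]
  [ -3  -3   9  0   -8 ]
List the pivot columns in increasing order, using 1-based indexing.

Add 9 times r1 to r3.
  [  1   1  -3  0   3 ]
  [  0   1  -1  0  -2 ]
  [  0   0   0  1   3 ]
  [ -3  -3   9  0  -8 ]
Add 3 times r1 to r4.
  [ 1  1  -3  0   3 ]
  [ 0  1  -1  0  -2 ]
  [ 0  0   0  1   3 ]
  [ 0  0   0  0   1 ]
Subtract 3 times r4 from r3.
  [ 1  1  -3  0   3 ]
  [ 0  1  -1  0  -2 ]
  [ 0  0   0  1   0 ]
  [ 0  0   0  0   1 ]
Add 2 times r4 to r2.
  [ 1  1  -3  0  3 ]
  [ 0  1  -1  0  0 ]
  [ 0  0   0  1  0 ]
  [ 0  0   0  0  1 ]
Subtract 3 times r4 from r1.
  [ 1  1  -3  0  0 ]
  [ 0  1  -1  0  0 ]
  [ 0  0   0  1  0 ]
  [ 0  0   0  0  1 ]
Subtract r2 from r1.
  [ 1  0  -2  0  0 ]
  [ 0  1  -1  0  0 ]
  [ 0  0   0  1  0 ]
  [ 0  0   0  0  1 ]
Pivot columns are the columns containing a leading 1.

1, 2, 4, 5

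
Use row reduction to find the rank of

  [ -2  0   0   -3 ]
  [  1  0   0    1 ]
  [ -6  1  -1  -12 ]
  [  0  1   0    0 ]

rank = 4

Multiply R1 by -1/2.
  [  1  0   0  3/2 ]
  [  1  0   0    1 ]
  [ -6  1  -1  -12 ]
  [  0  1   0    0 ]
Subtract R1 from R2.
  [  1  0   0   3/2 ]
  [  0  0   0  -1/2 ]
  [ -6  1  -1   -12 ]
  [  0  1   0     0 ]
Add 6 times R1 to R3.
  [ 1  0   0   3/2 ]
  [ 0  0   0  -1/2 ]
  [ 0  1  -1    -3 ]
  [ 0  1   0     0 ]
Swap R2 and R3.
  [ 1  0   0   3/2 ]
  [ 0  1  -1    -3 ]
  [ 0  0   0  -1/2 ]
  [ 0  1   0     0 ]
Subtract R2 from R4.
  [ 1  0   0   3/2 ]
  [ 0  1  -1    -3 ]
  [ 0  0   0  -1/2 ]
  [ 0  0   1     3 ]
Swap R3 and R4.
  [ 1  0   0   3/2 ]
  [ 0  1  -1    -3 ]
  [ 0  0   1     3 ]
  [ 0  0   0  -1/2 ]
Multiply R4 by -2.
  [ 1  0   0  3/2 ]
  [ 0  1  -1   -3 ]
  [ 0  0   1    3 ]
  [ 0  0   0    1 ]
Subtract 3 times R4 from R3.
  [ 1  0   0  3/2 ]
  [ 0  1  -1   -3 ]
  [ 0  0   1    0 ]
  [ 0  0   0    1 ]
Add 3 times R4 to R2.
  [ 1  0   0  3/2 ]
  [ 0  1  -1    0 ]
  [ 0  0   1    0 ]
  [ 0  0   0    1 ]
Subtract 3/2 times R4 from R1.
  [ 1  0   0  0 ]
  [ 0  1  -1  0 ]
  [ 0  0   1  0 ]
  [ 0  0   0  1 ]
Add R3 to R2.
  [ 1  0  0  0 ]
  [ 0  1  0  0 ]
  [ 0  0  1  0 ]
  [ 0  0  0  1 ]
The reduced form has 4 nonzero rows.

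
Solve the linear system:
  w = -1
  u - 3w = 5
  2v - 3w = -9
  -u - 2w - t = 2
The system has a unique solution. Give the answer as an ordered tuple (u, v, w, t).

(2, -6, -1, -2)

Form the augmented matrix and row-reduce:
  [  0  0   1   0  |  -1 ]
  [  1  0  -3   0  |   5 ]
  [  0  2  -3   0  |  -9 ]
  [ -1  0  -2  -1  |   2 ]
r1 <=> r2
  [  1  0  -3   0  |   5 ]
  [  0  0   1   0  |  -1 ]
  [  0  2  -3   0  |  -9 ]
  [ -1  0  -2  -1  |   2 ]
r4 := r4 + r1
  [ 1  0  -3   0  |   5 ]
  [ 0  0   1   0  |  -1 ]
  [ 0  2  -3   0  |  -9 ]
  [ 0  0  -5  -1  |   7 ]
r2 <=> r3
  [ 1  0  -3   0  |   5 ]
  [ 0  2  -3   0  |  -9 ]
  [ 0  0   1   0  |  -1 ]
  [ 0  0  -5  -1  |   7 ]
r2 := 1/2·r2
  [ 1  0    -3   0  |     5 ]
  [ 0  1  -3/2   0  |  -9/2 ]
  [ 0  0     1   0  |    -1 ]
  [ 0  0    -5  -1  |     7 ]
r4 := r4 + 5·r3
  [ 1  0    -3   0  |     5 ]
  [ 0  1  -3/2   0  |  -9/2 ]
  [ 0  0     1   0  |    -1 ]
  [ 0  0     0  -1  |     2 ]
r4 := -1·r4
  [ 1  0    -3  0  |     5 ]
  [ 0  1  -3/2  0  |  -9/2 ]
  [ 0  0     1  0  |    -1 ]
  [ 0  0     0  1  |    -2 ]
r2 := r2 + 3/2·r3
  [ 1  0  -3  0  |   5 ]
  [ 0  1   0  0  |  -6 ]
  [ 0  0   1  0  |  -1 ]
  [ 0  0   0  1  |  -2 ]
r1 := r1 + 3·r3
  [ 1  0  0  0  |   2 ]
  [ 0  1  0  0  |  -6 ]
  [ 0  0  1  0  |  -1 ]
  [ 0  0  0  1  |  -2 ]
Reading off the last column: u = 2, v = -6, w = -1, t = -2.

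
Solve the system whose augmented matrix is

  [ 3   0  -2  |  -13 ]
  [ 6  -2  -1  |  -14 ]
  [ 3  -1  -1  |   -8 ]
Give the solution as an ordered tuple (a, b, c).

r1 -> 1/3·r1
  [ 1   0  -2/3  |  -13/3 ]
  [ 6  -2    -1  |    -14 ]
  [ 3  -1    -1  |     -8 ]
r2 -> r2 − 6·r1
  [ 1   0  -2/3  |  -13/3 ]
  [ 0  -2     3  |     12 ]
  [ 3  -1    -1  |     -8 ]
r3 -> r3 − 3·r1
  [ 1   0  -2/3  |  -13/3 ]
  [ 0  -2     3  |     12 ]
  [ 0  -1     1  |      5 ]
r2 -> -1/2·r2
  [ 1   0  -2/3  |  -13/3 ]
  [ 0   1  -3/2  |     -6 ]
  [ 0  -1     1  |      5 ]
r3 -> r3 + r2
  [ 1  0  -2/3  |  -13/3 ]
  [ 0  1  -3/2  |     -6 ]
  [ 0  0  -1/2  |     -1 ]
r3 -> -2·r3
  [ 1  0  -2/3  |  -13/3 ]
  [ 0  1  -3/2  |     -6 ]
  [ 0  0     1  |      2 ]
r2 -> r2 + 3/2·r3
  [ 1  0  -2/3  |  -13/3 ]
  [ 0  1     0  |     -3 ]
  [ 0  0     1  |      2 ]
r1 -> r1 + 2/3·r3
  [ 1  0  0  |  -3 ]
  [ 0  1  0  |  -3 ]
  [ 0  0  1  |   2 ]
Reading off the last column: a = -3, b = -3, c = 2.

(-3, -3, 2)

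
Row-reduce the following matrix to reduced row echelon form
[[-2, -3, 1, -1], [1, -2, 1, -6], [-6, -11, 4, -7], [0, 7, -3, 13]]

Multiply r1 by -1/2.
Subtract r1 from r2.
Add 6 times r1 to r3.
Multiply r2 by -2/7.
Add 2 times r2 to r3.
Subtract 7 times r2 from r4.
Multiply r3 by 7.
Add 3/7 times r3 to r2.
Add 1/2 times r3 to r1.
Subtract 3/2 times r2 from r1.

[[1, 0, 0, -2], [0, 1, 0, 1], [0, 0, 1, -2], [0, 0, 0, 0]]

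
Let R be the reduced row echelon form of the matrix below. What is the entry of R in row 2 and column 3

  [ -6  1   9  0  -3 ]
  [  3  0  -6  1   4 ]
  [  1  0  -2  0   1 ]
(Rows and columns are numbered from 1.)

-3

R1 ← -1/6·R1
  [ 1  -1/6  -3/2  0  1/2 ]
  [ 3     0    -6  1    4 ]
  [ 1     0    -2  0    1 ]
R2 ← R2 − 3·R1
  [ 1  -1/6  -3/2  0  1/2 ]
  [ 0   1/2  -3/2  1  5/2 ]
  [ 1     0    -2  0    1 ]
R3 ← R3 − R1
  [ 1  -1/6  -3/2  0  1/2 ]
  [ 0   1/2  -3/2  1  5/2 ]
  [ 0   1/6  -1/2  0  1/2 ]
R2 ← 2·R2
  [ 1  -1/6  -3/2  0  1/2 ]
  [ 0     1    -3  2    5 ]
  [ 0   1/6  -1/2  0  1/2 ]
R3 ← R3 − 1/6·R2
  [ 1  -1/6  -3/2     0   1/2 ]
  [ 0     1    -3     2     5 ]
  [ 0     0     0  -1/3  -1/3 ]
R3 ← -3·R3
  [ 1  -1/6  -3/2  0  1/2 ]
  [ 0     1    -3  2    5 ]
  [ 0     0     0  1    1 ]
R2 ← R2 − 2·R3
  [ 1  -1/6  -3/2  0  1/2 ]
  [ 0     1    -3  0    3 ]
  [ 0     0     0  1    1 ]
R1 ← R1 + 1/6·R2
  [ 1  0  -2  0  1 ]
  [ 0  1  -3  0  3 ]
  [ 0  0   0  1  1 ]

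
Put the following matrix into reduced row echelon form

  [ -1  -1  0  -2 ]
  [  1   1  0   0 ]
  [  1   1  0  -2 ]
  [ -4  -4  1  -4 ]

R1 -> -1·R1
  [  1   1  0   2 ]
  [  1   1  0   0 ]
  [  1   1  0  -2 ]
  [ -4  -4  1  -4 ]
R2 -> R2 − R1
  [  1   1  0   2 ]
  [  0   0  0  -2 ]
  [  1   1  0  -2 ]
  [ -4  -4  1  -4 ]
R3 -> R3 − R1
  [  1   1  0   2 ]
  [  0   0  0  -2 ]
  [  0   0  0  -4 ]
  [ -4  -4  1  -4 ]
R4 -> R4 + 4·R1
  [ 1  1  0   2 ]
  [ 0  0  0  -2 ]
  [ 0  0  0  -4 ]
  [ 0  0  1   4 ]
R2 <-> R4
  [ 1  1  0   2 ]
  [ 0  0  1   4 ]
  [ 0  0  0  -4 ]
  [ 0  0  0  -2 ]
R3 -> -1/4·R3
  [ 1  1  0   2 ]
  [ 0  0  1   4 ]
  [ 0  0  0   1 ]
  [ 0  0  0  -2 ]
R4 -> R4 + 2·R3
  [ 1  1  0  2 ]
  [ 0  0  1  4 ]
  [ 0  0  0  1 ]
  [ 0  0  0  0 ]
R2 -> R2 − 4·R3
  [ 1  1  0  2 ]
  [ 0  0  1  0 ]
  [ 0  0  0  1 ]
  [ 0  0  0  0 ]
R1 -> R1 − 2·R3
  [ 1  1  0  0 ]
  [ 0  0  1  0 ]
  [ 0  0  0  1 ]
  [ 0  0  0  0 ]

[[1, 1, 0, 0], [0, 0, 1, 0], [0, 0, 0, 1], [0, 0, 0, 0]]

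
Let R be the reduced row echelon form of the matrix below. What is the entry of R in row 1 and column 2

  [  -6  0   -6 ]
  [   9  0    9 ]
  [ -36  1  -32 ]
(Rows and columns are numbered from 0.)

4

r1 -> -1/6·r1
  [   1  0    1 ]
  [   9  0    9 ]
  [ -36  1  -32 ]
r2 -> r2 − 9·r1
  [   1  0    1 ]
  [   0  0    0 ]
  [ -36  1  -32 ]
r3 -> r3 + 36·r1
  [ 1  0  1 ]
  [ 0  0  0 ]
  [ 0  1  4 ]
r2 <-> r3
  [ 1  0  1 ]
  [ 0  1  4 ]
  [ 0  0  0 ]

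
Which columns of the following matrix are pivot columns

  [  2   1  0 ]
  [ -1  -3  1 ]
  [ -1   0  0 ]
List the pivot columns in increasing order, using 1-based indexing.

1, 2, 3

R1 -> 1/2·R1
R2 -> R2 + R1
R3 -> R3 + R1
R2 -> -2/5·R2
R3 -> R3 − 1/2·R2
R3 -> 5·R3
R2 -> R2 + 2/5·R3
R1 -> R1 − 1/2·R2
Pivot columns are the columns containing a leading 1.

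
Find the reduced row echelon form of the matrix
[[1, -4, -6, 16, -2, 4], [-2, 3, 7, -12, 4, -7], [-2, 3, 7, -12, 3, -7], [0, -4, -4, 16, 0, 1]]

ρ2 := ρ2 + 2·ρ1
  [  1  -4  -6   16  -2   4 ]
  [  0  -5  -5   20   0   1 ]
  [ -2   3   7  -12   3  -7 ]
  [  0  -4  -4   16   0   1 ]
ρ3 := ρ3 + 2·ρ1
  [ 1  -4  -6  16  -2  4 ]
  [ 0  -5  -5  20   0  1 ]
  [ 0  -5  -5  20  -1  1 ]
  [ 0  -4  -4  16   0  1 ]
ρ2 := -1/5·ρ2
  [ 1  -4  -6  16  -2     4 ]
  [ 0   1   1  -4   0  -1/5 ]
  [ 0  -5  -5  20  -1     1 ]
  [ 0  -4  -4  16   0     1 ]
ρ3 := ρ3 + 5·ρ2
  [ 1  -4  -6  16  -2     4 ]
  [ 0   1   1  -4   0  -1/5 ]
  [ 0   0   0   0  -1     0 ]
  [ 0  -4  -4  16   0     1 ]
ρ4 := ρ4 + 4·ρ2
  [ 1  -4  -6  16  -2     4 ]
  [ 0   1   1  -4   0  -1/5 ]
  [ 0   0   0   0  -1     0 ]
  [ 0   0   0   0   0   1/5 ]
ρ3 := -1·ρ3
  [ 1  -4  -6  16  -2     4 ]
  [ 0   1   1  -4   0  -1/5 ]
  [ 0   0   0   0   1     0 ]
  [ 0   0   0   0   0   1/5 ]
ρ4 := 5·ρ4
  [ 1  -4  -6  16  -2     4 ]
  [ 0   1   1  -4   0  -1/5 ]
  [ 0   0   0   0   1     0 ]
  [ 0   0   0   0   0     1 ]
ρ2 := ρ2 + 1/5·ρ4
  [ 1  -4  -6  16  -2  4 ]
  [ 0   1   1  -4   0  0 ]
  [ 0   0   0   0   1  0 ]
  [ 0   0   0   0   0  1 ]
ρ1 := ρ1 − 4·ρ4
  [ 1  -4  -6  16  -2  0 ]
  [ 0   1   1  -4   0  0 ]
  [ 0   0   0   0   1  0 ]
  [ 0   0   0   0   0  1 ]
ρ1 := ρ1 + 2·ρ3
  [ 1  -4  -6  16  0  0 ]
  [ 0   1   1  -4  0  0 ]
  [ 0   0   0   0  1  0 ]
  [ 0   0   0   0  0  1 ]
ρ1 := ρ1 + 4·ρ2
  [ 1  0  -2   0  0  0 ]
  [ 0  1   1  -4  0  0 ]
  [ 0  0   0   0  1  0 ]
  [ 0  0   0   0  0  1 ]

[[1, 0, -2, 0, 0, 0], [0, 1, 1, -4, 0, 0], [0, 0, 0, 0, 1, 0], [0, 0, 0, 0, 0, 1]]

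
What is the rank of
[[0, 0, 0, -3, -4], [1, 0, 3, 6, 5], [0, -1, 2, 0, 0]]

Swap ρ1 and ρ2.
  [ 1   0  3   6   5 ]
  [ 0   0  0  -3  -4 ]
  [ 0  -1  2   0   0 ]
Swap ρ2 and ρ3.
  [ 1   0  3   6   5 ]
  [ 0  -1  2   0   0 ]
  [ 0   0  0  -3  -4 ]
Multiply ρ2 by -1.
  [ 1  0   3   6   5 ]
  [ 0  1  -2   0   0 ]
  [ 0  0   0  -3  -4 ]
Multiply ρ3 by -1/3.
  [ 1  0   3  6    5 ]
  [ 0  1  -2  0    0 ]
  [ 0  0   0  1  4/3 ]
Subtract 6 times ρ3 from ρ1.
  [ 1  0   3  0   -3 ]
  [ 0  1  -2  0    0 ]
  [ 0  0   0  1  4/3 ]
The reduced form has 3 nonzero rows.

rank = 3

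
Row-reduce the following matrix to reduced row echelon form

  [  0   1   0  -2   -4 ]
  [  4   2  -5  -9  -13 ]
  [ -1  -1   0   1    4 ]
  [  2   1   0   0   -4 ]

R1 <=> R2
R1 ← 1/4·R1
R3 ← R3 + R1
R4 ← R4 − 2·R1
R3 ← R3 + 1/2·R2
R3 ← -4/5·R3
R4 ← R4 − 5/2·R3
R1 ← R1 + 5/4·R3
R1 ← R1 − 1/2·R2

[[1, 0, 0, 1, 0], [0, 1, 0, -2, -4], [0, 0, 1, 9/5, 1], [0, 0, 0, 0, 0]]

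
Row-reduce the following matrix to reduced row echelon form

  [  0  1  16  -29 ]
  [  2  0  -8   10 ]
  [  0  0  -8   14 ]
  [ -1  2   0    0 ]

R1 <-> R2
  [  2  0  -8   10 ]
  [  0  1  16  -29 ]
  [  0  0  -8   14 ]
  [ -1  2   0    0 ]
R1 ← 1/2·R1
  [  1  0  -4    5 ]
  [  0  1  16  -29 ]
  [  0  0  -8   14 ]
  [ -1  2   0    0 ]
R4 ← R4 + R1
  [ 1  0  -4    5 ]
  [ 0  1  16  -29 ]
  [ 0  0  -8   14 ]
  [ 0  2  -4    5 ]
R4 ← R4 − 2·R2
  [ 1  0   -4    5 ]
  [ 0  1   16  -29 ]
  [ 0  0   -8   14 ]
  [ 0  0  -36   63 ]
R3 ← -1/8·R3
  [ 1  0   -4     5 ]
  [ 0  1   16   -29 ]
  [ 0  0    1  -7/4 ]
  [ 0  0  -36    63 ]
R4 ← R4 + 36·R3
  [ 1  0  -4     5 ]
  [ 0  1  16   -29 ]
  [ 0  0   1  -7/4 ]
  [ 0  0   0     0 ]
R2 ← R2 − 16·R3
  [ 1  0  -4     5 ]
  [ 0  1   0    -1 ]
  [ 0  0   1  -7/4 ]
  [ 0  0   0     0 ]
R1 ← R1 + 4·R3
  [ 1  0  0    -2 ]
  [ 0  1  0    -1 ]
  [ 0  0  1  -7/4 ]
  [ 0  0  0     0 ]

[[1, 0, 0, -2], [0, 1, 0, -1], [0, 0, 1, -7/4], [0, 0, 0, 0]]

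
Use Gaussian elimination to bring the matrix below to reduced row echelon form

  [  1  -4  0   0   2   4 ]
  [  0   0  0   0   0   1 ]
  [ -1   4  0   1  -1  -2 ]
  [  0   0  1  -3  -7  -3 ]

[[1, -4, 0, 0, 2, 0], [0, 0, 1, 0, -4, 0], [0, 0, 0, 1, 1, 0], [0, 0, 0, 0, 0, 1]]

R3 -> R3 + R1
  [ 1  -4  0   0   2   4 ]
  [ 0   0  0   0   0   1 ]
  [ 0   0  0   1   1   2 ]
  [ 0   0  1  -3  -7  -3 ]
R2 <-> R4
  [ 1  -4  0   0   2   4 ]
  [ 0   0  1  -3  -7  -3 ]
  [ 0   0  0   1   1   2 ]
  [ 0   0  0   0   0   1 ]
R3 -> R3 − 2·R4
  [ 1  -4  0   0   2   4 ]
  [ 0   0  1  -3  -7  -3 ]
  [ 0   0  0   1   1   0 ]
  [ 0   0  0   0   0   1 ]
R2 -> R2 + 3·R4
  [ 1  -4  0   0   2  4 ]
  [ 0   0  1  -3  -7  0 ]
  [ 0   0  0   1   1  0 ]
  [ 0   0  0   0   0  1 ]
R1 -> R1 − 4·R4
  [ 1  -4  0   0   2  0 ]
  [ 0   0  1  -3  -7  0 ]
  [ 0   0  0   1   1  0 ]
  [ 0   0  0   0   0  1 ]
R2 -> R2 + 3·R3
  [ 1  -4  0  0   2  0 ]
  [ 0   0  1  0  -4  0 ]
  [ 0   0  0  1   1  0 ]
  [ 0   0  0  0   0  1 ]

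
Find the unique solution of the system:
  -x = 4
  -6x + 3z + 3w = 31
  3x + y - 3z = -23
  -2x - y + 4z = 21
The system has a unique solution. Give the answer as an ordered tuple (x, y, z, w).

Form the augmented matrix and row-reduce:
  [ -1   0   0  0  |    4 ]
  [ -6   0   3  3  |   31 ]
  [  3   1  -3  0  |  -23 ]
  [ -2  -1   4  0  |   21 ]
ρ1 -> -1·ρ1
  [  1   0   0  0  |   -4 ]
  [ -6   0   3  3  |   31 ]
  [  3   1  -3  0  |  -23 ]
  [ -2  -1   4  0  |   21 ]
ρ2 -> ρ2 + 6·ρ1
  [  1   0   0  0  |   -4 ]
  [  0   0   3  3  |    7 ]
  [  3   1  -3  0  |  -23 ]
  [ -2  -1   4  0  |   21 ]
ρ3 -> ρ3 − 3·ρ1
  [  1   0   0  0  |   -4 ]
  [  0   0   3  3  |    7 ]
  [  0   1  -3  0  |  -11 ]
  [ -2  -1   4  0  |   21 ]
ρ4 -> ρ4 + 2·ρ1
  [ 1   0   0  0  |   -4 ]
  [ 0   0   3  3  |    7 ]
  [ 0   1  -3  0  |  -11 ]
  [ 0  -1   4  0  |   13 ]
ρ2 <-> ρ3
  [ 1   0   0  0  |   -4 ]
  [ 0   1  -3  0  |  -11 ]
  [ 0   0   3  3  |    7 ]
  [ 0  -1   4  0  |   13 ]
ρ4 -> ρ4 + ρ2
  [ 1  0   0  0  |   -4 ]
  [ 0  1  -3  0  |  -11 ]
  [ 0  0   3  3  |    7 ]
  [ 0  0   1  0  |    2 ]
ρ3 -> 1/3·ρ3
  [ 1  0   0  0  |   -4 ]
  [ 0  1  -3  0  |  -11 ]
  [ 0  0   1  1  |  7/3 ]
  [ 0  0   1  0  |    2 ]
ρ4 -> ρ4 − ρ3
  [ 1  0   0   0  |    -4 ]
  [ 0  1  -3   0  |   -11 ]
  [ 0  0   1   1  |   7/3 ]
  [ 0  0   0  -1  |  -1/3 ]
ρ4 -> -1·ρ4
  [ 1  0   0  0  |   -4 ]
  [ 0  1  -3  0  |  -11 ]
  [ 0  0   1  1  |  7/3 ]
  [ 0  0   0  1  |  1/3 ]
ρ3 -> ρ3 − ρ4
  [ 1  0   0  0  |   -4 ]
  [ 0  1  -3  0  |  -11 ]
  [ 0  0   1  0  |    2 ]
  [ 0  0   0  1  |  1/3 ]
ρ2 -> ρ2 + 3·ρ3
  [ 1  0  0  0  |   -4 ]
  [ 0  1  0  0  |   -5 ]
  [ 0  0  1  0  |    2 ]
  [ 0  0  0  1  |  1/3 ]
Reading off the last column: x = -4, y = -5, z = 2, w = 1/3.

(-4, -5, 2, 1/3)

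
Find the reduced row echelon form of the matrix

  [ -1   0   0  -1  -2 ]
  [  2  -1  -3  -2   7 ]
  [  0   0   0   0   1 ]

R1 ← -1·R1
  [ 1   0   0   1  2 ]
  [ 2  -1  -3  -2  7 ]
  [ 0   0   0   0  1 ]
R2 ← R2 − 2·R1
  [ 1   0   0   1  2 ]
  [ 0  -1  -3  -4  3 ]
  [ 0   0   0   0  1 ]
R2 ← -1·R2
  [ 1  0  0  1   2 ]
  [ 0  1  3  4  -3 ]
  [ 0  0  0  0   1 ]
R2 ← R2 + 3·R3
  [ 1  0  0  1  2 ]
  [ 0  1  3  4  0 ]
  [ 0  0  0  0  1 ]
R1 ← R1 − 2·R3
  [ 1  0  0  1  0 ]
  [ 0  1  3  4  0 ]
  [ 0  0  0  0  1 ]

[[1, 0, 0, 1, 0], [0, 1, 3, 4, 0], [0, 0, 0, 0, 1]]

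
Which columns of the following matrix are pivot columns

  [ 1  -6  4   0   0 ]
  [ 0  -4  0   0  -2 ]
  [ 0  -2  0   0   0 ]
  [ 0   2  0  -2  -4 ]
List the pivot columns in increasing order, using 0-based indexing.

R2 ← -1/4·R2
  [ 1  -6  4   0    0 ]
  [ 0   1  0   0  1/2 ]
  [ 0  -2  0   0    0 ]
  [ 0   2  0  -2   -4 ]
R3 ← R3 + 2·R2
  [ 1  -6  4   0    0 ]
  [ 0   1  0   0  1/2 ]
  [ 0   0  0   0    1 ]
  [ 0   2  0  -2   -4 ]
R4 ← R4 − 2·R2
  [ 1  -6  4   0    0 ]
  [ 0   1  0   0  1/2 ]
  [ 0   0  0   0    1 ]
  [ 0   0  0  -2   -5 ]
R3 ↔ R4
  [ 1  -6  4   0    0 ]
  [ 0   1  0   0  1/2 ]
  [ 0   0  0  -2   -5 ]
  [ 0   0  0   0    1 ]
R3 ← -1/2·R3
  [ 1  -6  4  0    0 ]
  [ 0   1  0  0  1/2 ]
  [ 0   0  0  1  5/2 ]
  [ 0   0  0  0    1 ]
R3 ← R3 − 5/2·R4
  [ 1  -6  4  0    0 ]
  [ 0   1  0  0  1/2 ]
  [ 0   0  0  1    0 ]
  [ 0   0  0  0    1 ]
R2 ← R2 − 1/2·R4
  [ 1  -6  4  0  0 ]
  [ 0   1  0  0  0 ]
  [ 0   0  0  1  0 ]
  [ 0   0  0  0  1 ]
R1 ← R1 + 6·R2
  [ 1  0  4  0  0 ]
  [ 0  1  0  0  0 ]
  [ 0  0  0  1  0 ]
  [ 0  0  0  0  1 ]
Pivot columns are the columns containing a leading 1.

0, 1, 3, 4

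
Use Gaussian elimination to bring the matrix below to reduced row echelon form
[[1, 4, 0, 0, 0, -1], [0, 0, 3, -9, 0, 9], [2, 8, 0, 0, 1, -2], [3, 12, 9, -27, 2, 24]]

[[1, 4, 0, 0, 0, -1], [0, 0, 1, -3, 0, 3], [0, 0, 0, 0, 1, 0], [0, 0, 0, 0, 0, 0]]

R3 → R3 − 2·R1
  [ 1   4  0    0  0  -1 ]
  [ 0   0  3   -9  0   9 ]
  [ 0   0  0    0  1   0 ]
  [ 3  12  9  -27  2  24 ]
R4 → R4 − 3·R1
  [ 1  4  0    0  0  -1 ]
  [ 0  0  3   -9  0   9 ]
  [ 0  0  0    0  1   0 ]
  [ 0  0  9  -27  2  27 ]
R2 → 1/3·R2
  [ 1  4  0    0  0  -1 ]
  [ 0  0  1   -3  0   3 ]
  [ 0  0  0    0  1   0 ]
  [ 0  0  9  -27  2  27 ]
R4 → R4 − 9·R2
  [ 1  4  0   0  0  -1 ]
  [ 0  0  1  -3  0   3 ]
  [ 0  0  0   0  1   0 ]
  [ 0  0  0   0  2   0 ]
R4 → R4 − 2·R3
  [ 1  4  0   0  0  -1 ]
  [ 0  0  1  -3  0   3 ]
  [ 0  0  0   0  1   0 ]
  [ 0  0  0   0  0   0 ]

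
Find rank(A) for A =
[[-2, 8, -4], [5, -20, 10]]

ρ1 -> -1/2·ρ1
  [ 1   -4   2 ]
  [ 5  -20  10 ]
ρ2 -> ρ2 − 5·ρ1
  [ 1  -4  2 ]
  [ 0   0  0 ]
The reduced form has 1 nonzero row.

rank = 1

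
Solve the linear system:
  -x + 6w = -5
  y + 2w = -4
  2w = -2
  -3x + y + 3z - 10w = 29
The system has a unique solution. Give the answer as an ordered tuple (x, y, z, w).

(-1, -2, 6, -1)

Form the augmented matrix and row-reduce:
  [ -1  0  0    6  |  -5 ]
  [  0  1  0    2  |  -4 ]
  [  0  0  0    2  |  -2 ]
  [ -3  1  3  -10  |  29 ]
r1 ← -1·r1
  [  1  0  0   -6  |   5 ]
  [  0  1  0    2  |  -4 ]
  [  0  0  0    2  |  -2 ]
  [ -3  1  3  -10  |  29 ]
r4 ← r4 + 3·r1
  [ 1  0  0   -6  |   5 ]
  [ 0  1  0    2  |  -4 ]
  [ 0  0  0    2  |  -2 ]
  [ 0  1  3  -28  |  44 ]
r4 ← r4 − r2
  [ 1  0  0   -6  |   5 ]
  [ 0  1  0    2  |  -4 ]
  [ 0  0  0    2  |  -2 ]
  [ 0  0  3  -30  |  48 ]
r3 <=> r4
  [ 1  0  0   -6  |   5 ]
  [ 0  1  0    2  |  -4 ]
  [ 0  0  3  -30  |  48 ]
  [ 0  0  0    2  |  -2 ]
r3 ← 1/3·r3
  [ 1  0  0   -6  |   5 ]
  [ 0  1  0    2  |  -4 ]
  [ 0  0  1  -10  |  16 ]
  [ 0  0  0    2  |  -2 ]
r4 ← 1/2·r4
  [ 1  0  0   -6  |   5 ]
  [ 0  1  0    2  |  -4 ]
  [ 0  0  1  -10  |  16 ]
  [ 0  0  0    1  |  -1 ]
r3 ← r3 + 10·r4
  [ 1  0  0  -6  |   5 ]
  [ 0  1  0   2  |  -4 ]
  [ 0  0  1   0  |   6 ]
  [ 0  0  0   1  |  -1 ]
r2 ← r2 − 2·r4
  [ 1  0  0  -6  |   5 ]
  [ 0  1  0   0  |  -2 ]
  [ 0  0  1   0  |   6 ]
  [ 0  0  0   1  |  -1 ]
r1 ← r1 + 6·r4
  [ 1  0  0  0  |  -1 ]
  [ 0  1  0  0  |  -2 ]
  [ 0  0  1  0  |   6 ]
  [ 0  0  0  1  |  -1 ]
Reading off the last column: x = -1, y = -2, z = 6, w = -1.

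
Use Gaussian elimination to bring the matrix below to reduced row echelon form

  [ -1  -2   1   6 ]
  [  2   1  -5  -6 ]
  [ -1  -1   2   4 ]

R1 ← -1·R1
  [  1   2  -1  -6 ]
  [  2   1  -5  -6 ]
  [ -1  -1   2   4 ]
R2 ← R2 − 2·R1
  [  1   2  -1  -6 ]
  [  0  -3  -3   6 ]
  [ -1  -1   2   4 ]
R3 ← R3 + R1
  [ 1   2  -1  -6 ]
  [ 0  -3  -3   6 ]
  [ 0   1   1  -2 ]
R2 ← -1/3·R2
  [ 1  2  -1  -6 ]
  [ 0  1   1  -2 ]
  [ 0  1   1  -2 ]
R3 ← R3 − R2
  [ 1  2  -1  -6 ]
  [ 0  1   1  -2 ]
  [ 0  0   0   0 ]
R1 ← R1 − 2·R2
  [ 1  0  -3  -2 ]
  [ 0  1   1  -2 ]
  [ 0  0   0   0 ]

[[1, 0, -3, -2], [0, 1, 1, -2], [0, 0, 0, 0]]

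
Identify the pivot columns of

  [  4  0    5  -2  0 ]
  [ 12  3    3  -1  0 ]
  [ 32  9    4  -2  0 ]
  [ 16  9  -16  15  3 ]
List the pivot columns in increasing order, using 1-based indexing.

1, 2, 4, 5

r1 := 1/4·r1
  [  1  0  5/4  -1/2  0 ]
  [ 12  3    3    -1  0 ]
  [ 32  9    4    -2  0 ]
  [ 16  9  -16    15  3 ]
r2 := r2 − 12·r1
  [  1  0  5/4  -1/2  0 ]
  [  0  3  -12     5  0 ]
  [ 32  9    4    -2  0 ]
  [ 16  9  -16    15  3 ]
r3 := r3 − 32·r1
  [  1  0  5/4  -1/2  0 ]
  [  0  3  -12     5  0 ]
  [  0  9  -36    14  0 ]
  [ 16  9  -16    15  3 ]
r4 := r4 − 16·r1
  [ 1  0  5/4  -1/2  0 ]
  [ 0  3  -12     5  0 ]
  [ 0  9  -36    14  0 ]
  [ 0  9  -36    23  3 ]
r2 := 1/3·r2
  [ 1  0  5/4  -1/2  0 ]
  [ 0  1   -4   5/3  0 ]
  [ 0  9  -36    14  0 ]
  [ 0  9  -36    23  3 ]
r3 := r3 − 9·r2
  [ 1  0  5/4  -1/2  0 ]
  [ 0  1   -4   5/3  0 ]
  [ 0  0    0    -1  0 ]
  [ 0  9  -36    23  3 ]
r4 := r4 − 9·r2
  [ 1  0  5/4  -1/2  0 ]
  [ 0  1   -4   5/3  0 ]
  [ 0  0    0    -1  0 ]
  [ 0  0    0     8  3 ]
r3 := -1·r3
  [ 1  0  5/4  -1/2  0 ]
  [ 0  1   -4   5/3  0 ]
  [ 0  0    0     1  0 ]
  [ 0  0    0     8  3 ]
r4 := r4 − 8·r3
  [ 1  0  5/4  -1/2  0 ]
  [ 0  1   -4   5/3  0 ]
  [ 0  0    0     1  0 ]
  [ 0  0    0     0  3 ]
r4 := 1/3·r4
  [ 1  0  5/4  -1/2  0 ]
  [ 0  1   -4   5/3  0 ]
  [ 0  0    0     1  0 ]
  [ 0  0    0     0  1 ]
r2 := r2 − 5/3·r3
  [ 1  0  5/4  -1/2  0 ]
  [ 0  1   -4     0  0 ]
  [ 0  0    0     1  0 ]
  [ 0  0    0     0  1 ]
r1 := r1 + 1/2·r3
  [ 1  0  5/4  0  0 ]
  [ 0  1   -4  0  0 ]
  [ 0  0    0  1  0 ]
  [ 0  0    0  0  1 ]
Pivot columns are the columns containing a leading 1.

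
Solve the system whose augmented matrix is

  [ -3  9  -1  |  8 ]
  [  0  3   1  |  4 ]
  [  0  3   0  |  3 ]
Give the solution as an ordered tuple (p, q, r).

(0, 1, 1)

Multiply R1 by -1/3.
  [ 1  -3  1/3  |  -8/3 ]
  [ 0   3    1  |     4 ]
  [ 0   3    0  |     3 ]
Multiply R2 by 1/3.
  [ 1  -3  1/3  |  -8/3 ]
  [ 0   1  1/3  |   4/3 ]
  [ 0   3    0  |     3 ]
Subtract 3 times R2 from R3.
  [ 1  -3  1/3  |  -8/3 ]
  [ 0   1  1/3  |   4/3 ]
  [ 0   0   -1  |    -1 ]
Multiply R3 by -1.
  [ 1  -3  1/3  |  -8/3 ]
  [ 0   1  1/3  |   4/3 ]
  [ 0   0    1  |     1 ]
Subtract 1/3 times R3 from R2.
  [ 1  -3  1/3  |  -8/3 ]
  [ 0   1    0  |     1 ]
  [ 0   0    1  |     1 ]
Subtract 1/3 times R3 from R1.
  [ 1  -3  0  |  -3 ]
  [ 0   1  0  |   1 ]
  [ 0   0  1  |   1 ]
Add 3 times R2 to R1.
  [ 1  0  0  |  0 ]
  [ 0  1  0  |  1 ]
  [ 0  0  1  |  1 ]
Reading off the last column: p = 0, q = 1, r = 1.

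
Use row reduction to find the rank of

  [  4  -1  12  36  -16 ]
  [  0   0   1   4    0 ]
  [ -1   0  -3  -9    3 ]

rank = 3

R1 -> 1/4·R1
R3 -> R3 + R1
R2 <=> R3
R2 -> -4·R2
R1 -> R1 − 3·R3
R1 -> R1 + 1/4·R2
The reduced form has 3 nonzero rows.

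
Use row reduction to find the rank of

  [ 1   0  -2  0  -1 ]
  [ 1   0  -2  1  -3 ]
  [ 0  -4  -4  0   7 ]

ρ2 → ρ2 − ρ1
  [ 1   0  -2  0  -1 ]
  [ 0   0   0  1  -2 ]
  [ 0  -4  -4  0   7 ]
ρ2 <=> ρ3
  [ 1   0  -2  0  -1 ]
  [ 0  -4  -4  0   7 ]
  [ 0   0   0  1  -2 ]
ρ2 → -1/4·ρ2
  [ 1  0  -2  0    -1 ]
  [ 0  1   1  0  -7/4 ]
  [ 0  0   0  1    -2 ]
The reduced form has 3 nonzero rows.

rank = 3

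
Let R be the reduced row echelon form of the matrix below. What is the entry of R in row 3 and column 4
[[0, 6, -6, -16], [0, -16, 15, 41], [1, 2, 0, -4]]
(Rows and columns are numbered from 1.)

r1 ↔ r3
  [ 1    2   0   -4 ]
  [ 0  -16  15   41 ]
  [ 0    6  -6  -16 ]
r2 ← -1/16·r2
  [ 1  2       0      -4 ]
  [ 0  1  -15/16  -41/16 ]
  [ 0  6      -6     -16 ]
r3 ← r3 − 6·r2
  [ 1  2       0      -4 ]
  [ 0  1  -15/16  -41/16 ]
  [ 0  0    -3/8    -5/8 ]
r3 ← -8/3·r3
  [ 1  2       0      -4 ]
  [ 0  1  -15/16  -41/16 ]
  [ 0  0       1     5/3 ]
r2 ← r2 + 15/16·r3
  [ 1  2  0   -4 ]
  [ 0  1  0   -1 ]
  [ 0  0  1  5/3 ]
r1 ← r1 − 2·r2
  [ 1  0  0   -2 ]
  [ 0  1  0   -1 ]
  [ 0  0  1  5/3 ]

5/3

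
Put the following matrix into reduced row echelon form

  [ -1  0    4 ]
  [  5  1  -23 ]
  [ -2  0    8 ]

r1 := -1·r1
r2 := r2 − 5·r1
r3 := r3 + 2·r1

[[1, 0, -4], [0, 1, -3], [0, 0, 0]]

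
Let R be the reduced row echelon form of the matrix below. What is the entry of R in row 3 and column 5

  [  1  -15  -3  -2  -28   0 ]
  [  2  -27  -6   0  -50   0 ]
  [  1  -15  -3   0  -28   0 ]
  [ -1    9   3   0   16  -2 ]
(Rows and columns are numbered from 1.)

0

ρ2 → ρ2 − 2·ρ1
ρ3 → ρ3 − ρ1
ρ4 → ρ4 + ρ1
ρ2 → 1/3·ρ2
ρ4 → ρ4 + 6·ρ2
ρ3 → 1/2·ρ3
ρ4 → ρ4 − 6·ρ3
ρ4 → -1/2·ρ4
ρ2 → ρ2 − 4/3·ρ3
ρ1 → ρ1 + 2·ρ3
ρ1 → ρ1 + 15·ρ2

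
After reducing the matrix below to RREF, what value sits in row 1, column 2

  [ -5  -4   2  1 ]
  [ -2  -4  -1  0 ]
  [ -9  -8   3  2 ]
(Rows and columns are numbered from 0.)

3/4

r1 ← -1/5·r1
  [  1  4/5  -2/5  -1/5 ]
  [ -2   -4    -1     0 ]
  [ -9   -8     3     2 ]
r2 ← r2 + 2·r1
  [  1    4/5  -2/5  -1/5 ]
  [  0  -12/5  -9/5  -2/5 ]
  [ -9     -8     3     2 ]
r3 ← r3 + 9·r1
  [ 1    4/5  -2/5  -1/5 ]
  [ 0  -12/5  -9/5  -2/5 ]
  [ 0   -4/5  -3/5   1/5 ]
r2 ← -5/12·r2
  [ 1   4/5  -2/5  -1/5 ]
  [ 0     1   3/4   1/6 ]
  [ 0  -4/5  -3/5   1/5 ]
r3 ← r3 + 4/5·r2
  [ 1  4/5  -2/5  -1/5 ]
  [ 0    1   3/4   1/6 ]
  [ 0    0     0   1/3 ]
r3 ← 3·r3
  [ 1  4/5  -2/5  -1/5 ]
  [ 0    1   3/4   1/6 ]
  [ 0    0     0     1 ]
r2 ← r2 − 1/6·r3
  [ 1  4/5  -2/5  -1/5 ]
  [ 0    1   3/4     0 ]
  [ 0    0     0     1 ]
r1 ← r1 + 1/5·r3
  [ 1  4/5  -2/5  0 ]
  [ 0    1   3/4  0 ]
  [ 0    0     0  1 ]
r1 ← r1 − 4/5·r2
  [ 1  0   -1  0 ]
  [ 0  1  3/4  0 ]
  [ 0  0    0  1 ]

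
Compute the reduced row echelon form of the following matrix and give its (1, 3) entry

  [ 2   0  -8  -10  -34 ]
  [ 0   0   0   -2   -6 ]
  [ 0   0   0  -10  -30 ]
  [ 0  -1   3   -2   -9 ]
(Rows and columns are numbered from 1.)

ρ1 ← 1/2·ρ1
  [ 1   0  -4   -5  -17 ]
  [ 0   0   0   -2   -6 ]
  [ 0   0   0  -10  -30 ]
  [ 0  -1   3   -2   -9 ]
ρ2 <=> ρ4
  [ 1   0  -4   -5  -17 ]
  [ 0  -1   3   -2   -9 ]
  [ 0   0   0  -10  -30 ]
  [ 0   0   0   -2   -6 ]
ρ2 ← -1·ρ2
  [ 1  0  -4   -5  -17 ]
  [ 0  1  -3    2    9 ]
  [ 0  0   0  -10  -30 ]
  [ 0  0   0   -2   -6 ]
ρ3 ← -1/10·ρ3
  [ 1  0  -4  -5  -17 ]
  [ 0  1  -3   2    9 ]
  [ 0  0   0   1    3 ]
  [ 0  0   0  -2   -6 ]
ρ4 ← ρ4 + 2·ρ3
  [ 1  0  -4  -5  -17 ]
  [ 0  1  -3   2    9 ]
  [ 0  0   0   1    3 ]
  [ 0  0   0   0    0 ]
ρ2 ← ρ2 − 2·ρ3
  [ 1  0  -4  -5  -17 ]
  [ 0  1  -3   0    3 ]
  [ 0  0   0   1    3 ]
  [ 0  0   0   0    0 ]
ρ1 ← ρ1 + 5·ρ3
  [ 1  0  -4  0  -2 ]
  [ 0  1  -3  0   3 ]
  [ 0  0   0  1   3 ]
  [ 0  0   0  0   0 ]

-4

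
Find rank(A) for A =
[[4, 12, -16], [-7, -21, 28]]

r1 -> 1/4·r1
  [  1    3  -4 ]
  [ -7  -21  28 ]
r2 -> r2 + 7·r1
  [ 1  3  -4 ]
  [ 0  0   0 ]
The reduced form has 1 nonzero row.

rank = 1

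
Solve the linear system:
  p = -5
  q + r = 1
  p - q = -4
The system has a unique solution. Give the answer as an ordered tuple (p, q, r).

Form the augmented matrix and row-reduce:
  [ 1   0  0  |  -5 ]
  [ 0   1  1  |   1 ]
  [ 1  -1  0  |  -4 ]
r3 ← r3 − r1
  [ 1   0  0  |  -5 ]
  [ 0   1  1  |   1 ]
  [ 0  -1  0  |   1 ]
r3 ← r3 + r2
  [ 1  0  0  |  -5 ]
  [ 0  1  1  |   1 ]
  [ 0  0  1  |   2 ]
r2 ← r2 − r3
  [ 1  0  0  |  -5 ]
  [ 0  1  0  |  -1 ]
  [ 0  0  1  |   2 ]
Reading off the last column: p = -5, q = -1, r = 2.

(-5, -1, 2)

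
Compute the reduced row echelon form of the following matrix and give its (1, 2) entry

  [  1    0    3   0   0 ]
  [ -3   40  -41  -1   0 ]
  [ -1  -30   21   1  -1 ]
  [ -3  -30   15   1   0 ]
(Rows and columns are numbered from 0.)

-4/5

ρ2 ← ρ2 + 3·ρ1
  [  1    0    3   0   0 ]
  [  0   40  -32  -1   0 ]
  [ -1  -30   21   1  -1 ]
  [ -3  -30   15   1   0 ]
ρ3 ← ρ3 + ρ1
  [  1    0    3   0   0 ]
  [  0   40  -32  -1   0 ]
  [  0  -30   24   1  -1 ]
  [ -3  -30   15   1   0 ]
ρ4 ← ρ4 + 3·ρ1
  [ 1    0    3   0   0 ]
  [ 0   40  -32  -1   0 ]
  [ 0  -30   24   1  -1 ]
  [ 0  -30   24   1   0 ]
ρ2 ← 1/40·ρ2
  [ 1    0     3      0   0 ]
  [ 0    1  -4/5  -1/40   0 ]
  [ 0  -30    24      1  -1 ]
  [ 0  -30    24      1   0 ]
ρ3 ← ρ3 + 30·ρ2
  [ 1    0     3      0   0 ]
  [ 0    1  -4/5  -1/40   0 ]
  [ 0    0     0    1/4  -1 ]
  [ 0  -30    24      1   0 ]
ρ4 ← ρ4 + 30·ρ2
  [ 1  0     3      0   0 ]
  [ 0  1  -4/5  -1/40   0 ]
  [ 0  0     0    1/4  -1 ]
  [ 0  0     0    1/4   0 ]
ρ3 ← 4·ρ3
  [ 1  0     3      0   0 ]
  [ 0  1  -4/5  -1/40   0 ]
  [ 0  0     0      1  -4 ]
  [ 0  0     0    1/4   0 ]
ρ4 ← ρ4 − 1/4·ρ3
  [ 1  0     3      0   0 ]
  [ 0  1  -4/5  -1/40   0 ]
  [ 0  0     0      1  -4 ]
  [ 0  0     0      0   1 ]
ρ3 ← ρ3 + 4·ρ4
  [ 1  0     3      0  0 ]
  [ 0  1  -4/5  -1/40  0 ]
  [ 0  0     0      1  0 ]
  [ 0  0     0      0  1 ]
ρ2 ← ρ2 + 1/40·ρ3
  [ 1  0     3  0  0 ]
  [ 0  1  -4/5  0  0 ]
  [ 0  0     0  1  0 ]
  [ 0  0     0  0  1 ]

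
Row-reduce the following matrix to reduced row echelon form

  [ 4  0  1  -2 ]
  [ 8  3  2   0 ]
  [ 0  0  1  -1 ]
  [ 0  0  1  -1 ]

[[1, 0, 0, -1/4], [0, 1, 0, 4/3], [0, 0, 1, -1], [0, 0, 0, 0]]

r1 := 1/4·r1
r2 := r2 − 8·r1
r2 := 1/3·r2
r4 := r4 − r3
r1 := r1 − 1/4·r3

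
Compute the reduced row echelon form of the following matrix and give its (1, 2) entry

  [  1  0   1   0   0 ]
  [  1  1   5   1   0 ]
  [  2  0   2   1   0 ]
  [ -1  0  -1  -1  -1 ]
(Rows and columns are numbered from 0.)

r2 := r2 − r1
  [  1  0   1   0   0 ]
  [  0  1   4   1   0 ]
  [  2  0   2   1   0 ]
  [ -1  0  -1  -1  -1 ]
r3 := r3 − 2·r1
  [  1  0   1   0   0 ]
  [  0  1   4   1   0 ]
  [  0  0   0   1   0 ]
  [ -1  0  -1  -1  -1 ]
r4 := r4 + r1
  [ 1  0  1   0   0 ]
  [ 0  1  4   1   0 ]
  [ 0  0  0   1   0 ]
  [ 0  0  0  -1  -1 ]
r4 := r4 + r3
  [ 1  0  1  0   0 ]
  [ 0  1  4  1   0 ]
  [ 0  0  0  1   0 ]
  [ 0  0  0  0  -1 ]
r4 := -1·r4
  [ 1  0  1  0  0 ]
  [ 0  1  4  1  0 ]
  [ 0  0  0  1  0 ]
  [ 0  0  0  0  1 ]
r2 := r2 − r3
  [ 1  0  1  0  0 ]
  [ 0  1  4  0  0 ]
  [ 0  0  0  1  0 ]
  [ 0  0  0  0  1 ]

4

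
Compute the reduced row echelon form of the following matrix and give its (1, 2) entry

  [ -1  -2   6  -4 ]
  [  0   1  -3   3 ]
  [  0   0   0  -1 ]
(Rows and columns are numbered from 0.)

Multiply R1 by -1.
Multiply R3 by -1.
Subtract 3 times R3 from R2.
Subtract 4 times R3 from R1.
Subtract 2 times R2 from R1.

-3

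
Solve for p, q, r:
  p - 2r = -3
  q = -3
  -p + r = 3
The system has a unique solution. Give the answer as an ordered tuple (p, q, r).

(-3, -3, 0)

Form the augmented matrix and row-reduce:
  [  1  0  -2  |  -3 ]
  [  0  1   0  |  -3 ]
  [ -1  0   1  |   3 ]
R3 -> R3 + R1
R3 -> -1·R3
R1 -> R1 + 2·R3
Reading off the last column: p = -3, q = -3, r = 0.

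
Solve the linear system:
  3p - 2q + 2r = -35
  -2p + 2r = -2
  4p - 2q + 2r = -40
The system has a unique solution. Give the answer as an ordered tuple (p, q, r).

(-5, 4, -6)

Form the augmented matrix and row-reduce:
  [  3  -2  2  |  -35 ]
  [ -2   0  2  |   -2 ]
  [  4  -2  2  |  -40 ]
R1 := 1/3·R1
R2 := R2 + 2·R1
R3 := R3 − 4·R1
R2 := -3/4·R2
R3 := R3 − 2/3·R2
R2 := R2 + 5/2·R3
R1 := R1 − 2/3·R3
R1 := R1 + 2/3·R2
Reading off the last column: p = -5, q = 4, r = -6.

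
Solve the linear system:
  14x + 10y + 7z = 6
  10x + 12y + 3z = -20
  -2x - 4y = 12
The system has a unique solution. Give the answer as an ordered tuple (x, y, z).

Form the augmented matrix and row-reduce:
  [ 14  10  7  |    6 ]
  [ 10  12  3  |  -20 ]
  [ -2  -4  0  |   12 ]
ρ1 ← 1/14·ρ1
  [  1  5/7  1/2  |  3/7 ]
  [ 10   12    3  |  -20 ]
  [ -2   -4    0  |   12 ]
ρ2 ← ρ2 − 10·ρ1
  [  1   5/7  1/2  |     3/7 ]
  [  0  34/7   -2  |  -170/7 ]
  [ -2    -4    0  |      12 ]
ρ3 ← ρ3 + 2·ρ1
  [ 1    5/7  1/2  |     3/7 ]
  [ 0   34/7   -2  |  -170/7 ]
  [ 0  -18/7    1  |    90/7 ]
ρ2 ← 7/34·ρ2
  [ 1    5/7    1/2  |   3/7 ]
  [ 0      1  -7/17  |    -5 ]
  [ 0  -18/7      1  |  90/7 ]
ρ3 ← ρ3 + 18/7·ρ2
  [ 1  5/7    1/2  |  3/7 ]
  [ 0    1  -7/17  |   -5 ]
  [ 0    0  -1/17  |    0 ]
ρ3 ← -17·ρ3
  [ 1  5/7    1/2  |  3/7 ]
  [ 0    1  -7/17  |   -5 ]
  [ 0    0      1  |    0 ]
ρ2 ← ρ2 + 7/17·ρ3
  [ 1  5/7  1/2  |  3/7 ]
  [ 0    1    0  |   -5 ]
  [ 0    0    1  |    0 ]
ρ1 ← ρ1 − 1/2·ρ3
  [ 1  5/7  0  |  3/7 ]
  [ 0    1  0  |   -5 ]
  [ 0    0  1  |    0 ]
ρ1 ← ρ1 − 5/7·ρ2
  [ 1  0  0  |   4 ]
  [ 0  1  0  |  -5 ]
  [ 0  0  1  |   0 ]
Reading off the last column: x = 4, y = -5, z = 0.

(4, -5, 0)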